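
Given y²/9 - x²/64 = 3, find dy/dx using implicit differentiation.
Apply d/dx to both sides, remembering that y depends on x. Each occurrence of y therefore brings in a y' = dy/dx via the chain rule.

With F(x, y) equal to the left-hand side minus the right, differentiate F term by term:
  d/dx[-x^2/64] = -x/32
  d/dx[y^2/9] = 2y·y'/9
  d/dx[-3] = 0
Adding these up, d/dx[F] = 0 becomes
  (-x/32) + (2y/9)·y' = 0,
so isolating y',
  dy/dx = -(-x/32)/(2y/9) = 9x/(64y)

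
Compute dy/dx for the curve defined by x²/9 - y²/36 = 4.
Differentiate the relation implicitly: treat y = y(x) and apply the chain rule, so every y-derivative picks up a y' = dy/dx factor.

With everything moved to the left-hand side, differentiate term by term:
  d/dx[x^2/9] = 2x/9
  d/dx[-y^2/36] = -y·y'/18
  d/dx[-4] = 0

Separating the contributions that come from x directly and those that come through y:
  without y':      2x/9
  multiplying y':  -y/18

so (2x/9) + (-y/18)·y' = 0, and therefore
  dy/dx = -(2x/9)/(-y/18) = 4x/y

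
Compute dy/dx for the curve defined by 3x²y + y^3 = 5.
Take d/dx of both sides. Since y is implicitly a function of x, the chain rule attaches a y' = dy/dx factor whenever we differentiate through y.

Set F(x, y) = (left side) − (right side), so the curve is F = 0. Differentiating each term of F:
  d/dx[3x^2y] = 3x^2·y' + 6xy
  d/dx[y^3] = 3y^2·y'
  d/dx[-5] = 0

Collecting, the y'-free part is the partial derivative in x and the y' coefficient is the partial derivative in y:
  ∂F/∂x = 6xy
  ∂F/∂y = 3x^2 + 3y^2

so d/dx[F(x, y(x))] = ∂F/∂x + (∂F/∂y)·y' = 0. Rearranging,
  dy/dx = -(∂F/∂x)/(∂F/∂y) = -(6xy)/(3x^2 + 3y^2) = -2xy/(x^2 + y^2)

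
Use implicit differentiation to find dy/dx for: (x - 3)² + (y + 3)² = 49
Apply d/dx to both sides, remembering that y depends on x. Each occurrence of y therefore brings in a y' = dy/dx via the chain rule.

With F(x, y) equal to the left-hand side minus the right, differentiate F term by term:
  d/dx[(x - 3)^2] = 2x - 6
  d/dx[(y + 3)^2] = 2·y'(y + 3)
  d/dx[-49] = 0
Adding these up, d/dx[F] = 0 becomes
  (2x - 6) + (2y + 6)·y' = 0,
so isolating y',
  dy/dx = -(2x - 6)/(2y + 6) = (3 - x)/(y + 3)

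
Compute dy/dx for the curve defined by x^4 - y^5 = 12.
Apply d/dx to both sides, remembering that y depends on x. Each occurrence of y therefore brings in a y' = dy/dx via the chain rule.

With F(x, y) equal to the left-hand side minus the right, differentiate F term by term:
  d/dx[x^4] = 4x^3
  d/dx[-y^5] = -5y^4·y'
  d/dx[-12] = 0
Adding these up, d/dx[F] = 0 becomes
  (4x^3) + (-5y^4)·y' = 0,
so isolating y',
  dy/dx = -(4x^3)/(-5y^4) = 4x^3/(5y^4)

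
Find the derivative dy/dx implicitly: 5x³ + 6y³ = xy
Apply d/dx to both sides, remembering that y depends on x. Each occurrence of y therefore brings in a y' = dy/dx via the chain rule.

With F(x, y) equal to the left-hand side minus the right, differentiate F term by term:
  d/dx[5x^3] = 15x^2
  d/dx[-xy] = -x·y' - y
  d/dx[6y^3] = 18y^2·y'
Adding these up, d/dx[F] = 0 becomes
  (15x^2 - y) + (-x + 18y^2)·y' = 0,
so isolating y',
  dy/dx = -(15x^2 - y)/(-x + 18y^2) = (15x^2 - y)/(x - 18y^2)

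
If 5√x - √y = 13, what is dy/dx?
Take d/dx of both sides. Since y is implicitly a function of x, the chain rule attaches a y' = dy/dx factor whenever we differentiate through y.

Set F(x, y) = (left side) − (right side), so the curve is F = 0. Differentiating each term of F:
  d/dx[5√(x)] = 5/(2√(x))
  d/dx[-√(y)] = -y'/(2√(y))
  d/dx[-13] = 0

Collecting, the y'-free part is the partial derivative in x and the y' coefficient is the partial derivative in y:
  ∂F/∂x = 5/(2√(x))
  ∂F/∂y = -1/(2√(y))

so d/dx[F(x, y(x))] = ∂F/∂x + (∂F/∂y)·y' = 0. Rearranging,
  dy/dx = -(∂F/∂x)/(∂F/∂y) = -(5/(2√(x)))/(-1/(2√(y))) = 5√(y)/√(x)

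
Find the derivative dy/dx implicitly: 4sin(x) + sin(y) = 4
Apply d/dx to both sides, remembering that y depends on x. Each occurrence of y therefore brings in a y' = dy/dx via the chain rule.

With F(x, y) equal to the left-hand side minus the right, differentiate F term by term:
  d/dx[4sin(x)] = 4cos(x)
  d/dx[sin(y)] = y'·cos(y)
  d/dx[-4] = 0
Adding these up, d/dx[F] = 0 becomes
  (4cos(x)) + (cos(y))·y' = 0,
so isolating y',
  dy/dx = -(4cos(x))/(cos(y)) = -4cos(x)/cos(y)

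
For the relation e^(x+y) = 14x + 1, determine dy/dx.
Take d/dx of both sides. Since y is implicitly a function of x, the chain rule attaches a y' = dy/dx factor whenever we differentiate through y.

Set F(x, y) = (left side) − (right side), so the curve is F = 0. Differentiating each term of F:
  d/dx[-14x] = -14
  d/dx[e^(x + y)] = (y' + 1)·e^(x + y)
  d/dx[-1] = 0

Collecting, the y'-free part is the partial derivative in x and the y' coefficient is the partial derivative in y:
  ∂F/∂x = e^(x + y) - 14
  ∂F/∂y = e^(x + y)

so d/dx[F(x, y(x))] = ∂F/∂x + (∂F/∂y)·y' = 0. Rearranging,
  dy/dx = -(∂F/∂x)/(∂F/∂y) = -(e^(x + y) - 14)/(e^(x + y)) = 14e^(-x - y) - 1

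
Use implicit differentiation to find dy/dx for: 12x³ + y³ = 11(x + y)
Differentiate both sides with respect to x, treating y as y(x). By the chain rule, any term containing y contributes a factor of y' = dy/dx when we differentiate it.

Move every term to one side and write the relation as F(x, y) = 0. Term by term,
  d/dx[12x^3] = 36x^2
  d/dx[-11x] = -11
  d/dx[y^3] = 3y^2·y'
  d/dx[-11y] = -11·y'

The pieces without y' make up ∂F/∂x and the coefficient of y' is ∂F/∂y:
  ∂F/∂x = 36x^2 - 11,
  ∂F/∂y = 3y^2 - 11.

Since d/dx[F] = ∂F/∂x + (∂F/∂y)·y' = 0, solve for y':
  (∂F/∂y)·y' = -∂F/∂x
  dy/dx = -(∂F/∂x)/(∂F/∂y) = -(36x^2 - 11)/(3y^2 - 11) = (11 - 36x^2)/(3y^2 - 11)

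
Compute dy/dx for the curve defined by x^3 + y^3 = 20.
Apply d/dx to both sides, remembering that y depends on x. Each occurrence of y therefore brings in a y' = dy/dx via the chain rule.

With F(x, y) equal to the left-hand side minus the right, differentiate F term by term:
  d/dx[x^3] = 3x^2
  d/dx[y^3] = 3y^2·y'
  d/dx[-20] = 0
Adding these up, d/dx[F] = 0 becomes
  (3x^2) + (3y^2)·y' = 0,
so isolating y',
  dy/dx = -(3x^2)/(3y^2) = -x^2/y^2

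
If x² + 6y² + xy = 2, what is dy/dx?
Apply d/dx to both sides, remembering that y depends on x. Each occurrence of y therefore brings in a y' = dy/dx via the chain rule.

With F(x, y) equal to the left-hand side minus the right, differentiate F term by term:
  d/dx[x^2] = 2x
  d/dx[xy] = x·y' + y
  d/dx[6y^2] = 12y·y'
  d/dx[-2] = 0
Adding these up, d/dx[F] = 0 becomes
  (2x + y) + (x + 12y)·y' = 0,
so isolating y',
  dy/dx = -(2x + y)/(x + 12y) = (-2x - y)/(x + 12y)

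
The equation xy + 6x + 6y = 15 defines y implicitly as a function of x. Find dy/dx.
Apply d/dx to both sides, remembering that y depends on x. Each occurrence of y therefore brings in a y' = dy/dx via the chain rule.

With F(x, y) equal to the left-hand side minus the right, differentiate F term by term:
  d/dx[xy] = x·y' + y
  d/dx[6x] = 6
  d/dx[6y] = 6·y'
  d/dx[-15] = 0
Adding these up, d/dx[F] = 0 becomes
  (y + 6) + (x + 6)·y' = 0,
so isolating y',
  dy/dx = -(y + 6)/(x + 6) = (-y - 6)/(x + 6)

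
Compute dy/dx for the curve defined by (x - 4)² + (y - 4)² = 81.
Take d/dx of both sides. Since y is implicitly a function of x, the chain rule attaches a y' = dy/dx factor whenever we differentiate through y.

Set F(x, y) = (left side) − (right side), so the curve is F = 0. Differentiating each term of F:
  d/dx[(x - 4)^2] = 2x - 8
  d/dx[(y - 4)^2] = 2·y'(y - 4)
  d/dx[-81] = 0

Collecting, the y'-free part is the partial derivative in x and the y' coefficient is the partial derivative in y:
  ∂F/∂x = 2x - 8
  ∂F/∂y = 2y - 8

so d/dx[F(x, y(x))] = ∂F/∂x + (∂F/∂y)·y' = 0. Rearranging,
  dy/dx = -(∂F/∂x)/(∂F/∂y) = -(2x - 8)/(2y - 8) = (4 - x)/(y - 4)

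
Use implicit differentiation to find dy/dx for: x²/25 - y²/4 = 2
Apply d/dx to both sides, remembering that y depends on x. Each occurrence of y therefore brings in a y' = dy/dx via the chain rule.

With F(x, y) equal to the left-hand side minus the right, differentiate F term by term:
  d/dx[x^2/25] = 2x/25
  d/dx[-y^2/4] = -y·y'/2
  d/dx[-2] = 0
Adding these up, d/dx[F] = 0 becomes
  (2x/25) + (-y/2)·y' = 0,
so isolating y',
  dy/dx = -(2x/25)/(-y/2) = 4x/(25y)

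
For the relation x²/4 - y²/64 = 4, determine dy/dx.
Differentiate the relation implicitly: treat y = y(x) and apply the chain rule, so every y-derivative picks up a y' = dy/dx factor.

With everything moved to the left-hand side, differentiate term by term:
  d/dx[x^2/4] = x/2
  d/dx[-y^2/64] = -y·y'/32
  d/dx[-4] = 0

Separating the contributions that come from x directly and those that come through y:
  without y':      x/2
  multiplying y':  -y/32

so (x/2) + (-y/32)·y' = 0, and therefore
  dy/dx = -(x/2)/(-y/32) = 16x/y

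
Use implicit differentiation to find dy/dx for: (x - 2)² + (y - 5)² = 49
Differentiate the relation implicitly: treat y = y(x) and apply the chain rule, so every y-derivative picks up a y' = dy/dx factor.

With everything moved to the left-hand side, differentiate term by term:
  d/dx[(x - 2)^2] = 2x - 4
  d/dx[(y - 5)^2] = 2·y'(y - 5)
  d/dx[-49] = 0

Separating the contributions that come from x directly and those that come through y:
  without y':      2x - 4
  multiplying y':  2y - 10

so (2x - 4) + (2y - 10)·y' = 0, and therefore
  dy/dx = -(2x - 4)/(2y - 10) = (2 - x)/(y - 5)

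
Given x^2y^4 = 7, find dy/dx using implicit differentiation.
Apply d/dx to both sides, remembering that y depends on x. Each occurrence of y therefore brings in a y' = dy/dx via the chain rule.

With F(x, y) equal to the left-hand side minus the right, differentiate F term by term:
  d/dx[x^2y^4] = 4x^2y^3·y' + 2xy^4
  d/dx[-7] = 0
Adding these up, d/dx[F] = 0 becomes
  (2xy^4) + (4x^2y^3)·y' = 0,
so isolating y',
  dy/dx = -(2xy^4)/(4x^2y^3) = -y/(2x)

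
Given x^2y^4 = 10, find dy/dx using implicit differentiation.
Differentiate both sides with respect to x, treating y as y(x). By the chain rule, any term containing y contributes a factor of y' = dy/dx when we differentiate it.

Move every term to one side and write the relation as F(x, y) = 0. Term by term,
  d/dx[x^2y^4] = 4x^2y^3·y' + 2xy^4
  d/dx[-10] = 0

The pieces without y' make up ∂F/∂x and the coefficient of y' is ∂F/∂y:
  ∂F/∂x = 2xy^4,
  ∂F/∂y = 4x^2y^3.

Since d/dx[F] = ∂F/∂x + (∂F/∂y)·y' = 0, solve for y':
  (∂F/∂y)·y' = -∂F/∂x
  dy/dx = -(∂F/∂x)/(∂F/∂y) = -(2xy^4)/(4x^2y^3) = -y/(2x)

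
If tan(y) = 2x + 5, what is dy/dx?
Take d/dx of both sides. Since y is implicitly a function of x, the chain rule attaches a y' = dy/dx factor whenever we differentiate through y.

Set F(x, y) = (left side) − (right side), so the curve is F = 0. Differentiating each term of F:
  d/dx[-2x] = -2
  d/dx[tan(y)] = y'(tan(y)^2 + 1)
  d/dx[-5] = 0

Collecting, the y'-free part is the partial derivative in x and the y' coefficient is the partial derivative in y:
  ∂F/∂x = -2
  ∂F/∂y = tan(y)^2 + 1

so d/dx[F(x, y(x))] = ∂F/∂x + (∂F/∂y)·y' = 0. Rearranging,
  dy/dx = -(∂F/∂x)/(∂F/∂y) = -(-2)/(tan(y)^2 + 1) = 2cos(y)^2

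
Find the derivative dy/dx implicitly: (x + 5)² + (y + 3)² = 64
Take d/dx of both sides. Since y is implicitly a function of x, the chain rule attaches a y' = dy/dx factor whenever we differentiate through y.

Set F(x, y) = (left side) − (right side), so the curve is F = 0. Differentiating each term of F:
  d/dx[(x + 5)^2] = 2x + 10
  d/dx[(y + 3)^2] = 2·y'(y + 3)
  d/dx[-64] = 0

Collecting, the y'-free part is the partial derivative in x and the y' coefficient is the partial derivative in y:
  ∂F/∂x = 2x + 10
  ∂F/∂y = 2y + 6

so d/dx[F(x, y(x))] = ∂F/∂x + (∂F/∂y)·y' = 0. Rearranging,
  dy/dx = -(∂F/∂x)/(∂F/∂y) = -(2x + 10)/(2y + 6) = (-x - 5)/(y + 3)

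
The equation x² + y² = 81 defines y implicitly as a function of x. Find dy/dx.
Apply d/dx to both sides, remembering that y depends on x. Each occurrence of y therefore brings in a y' = dy/dx via the chain rule.

With F(x, y) equal to the left-hand side minus the right, differentiate F term by term:
  d/dx[x^2] = 2x
  d/dx[y^2] = 2y·y'
  d/dx[-81] = 0
Adding these up, d/dx[F] = 0 becomes
  (2x) + (2y)·y' = 0,
so isolating y',
  dy/dx = -(2x)/(2y) = -x/y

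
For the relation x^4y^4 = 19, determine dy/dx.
Differentiate the relation implicitly: treat y = y(x) and apply the chain rule, so every y-derivative picks up a y' = dy/dx factor.

With everything moved to the left-hand side, differentiate term by term:
  d/dx[x^4y^4] = 4x^4y^3·y' + 4x^3y^4
  d/dx[-19] = 0

Separating the contributions that come from x directly and those that come through y:
  without y':      4x^3y^4
  multiplying y':  4x^4y^3

so (4x^3y^4) + (4x^4y^3)·y' = 0, and therefore
  dy/dx = -(4x^3y^4)/(4x^4y^3) = -y/x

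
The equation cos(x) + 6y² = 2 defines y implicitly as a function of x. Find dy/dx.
Take d/dx of both sides. Since y is implicitly a function of x, the chain rule attaches a y' = dy/dx factor whenever we differentiate through y.

Set F(x, y) = (left side) − (right side), so the curve is F = 0. Differentiating each term of F:
  d/dx[6y^2] = 12y·y'
  d/dx[cos(x)] = -sin(x)
  d/dx[-2] = 0

Collecting, the y'-free part is the partial derivative in x and the y' coefficient is the partial derivative in y:
  ∂F/∂x = -sin(x)
  ∂F/∂y = 12y

so d/dx[F(x, y(x))] = ∂F/∂x + (∂F/∂y)·y' = 0. Rearranging,
  dy/dx = -(∂F/∂x)/(∂F/∂y) = -(-sin(x))/(12y) = sin(x)/(12y)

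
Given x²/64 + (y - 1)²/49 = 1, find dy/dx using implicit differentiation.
Differentiate the relation implicitly: treat y = y(x) and apply the chain rule, so every y-derivative picks up a y' = dy/dx factor.

With everything moved to the left-hand side, differentiate term by term:
  d/dx[x^2/64] = x/32
  d/dx[(y - 1)^2/49] = 2·y'(y - 1)/49
  d/dx[-1] = 0

Separating the contributions that come from x directly and those that come through y:
  without y':      x/32
  multiplying y':  2y/49 - 2/49

so (x/32) + (2y/49 - 2/49)·y' = 0, and therefore
  dy/dx = -(x/32)/(2y/49 - 2/49)
        = -(x/32)/(2(y - 1)/49) = -49x/(64y - 64)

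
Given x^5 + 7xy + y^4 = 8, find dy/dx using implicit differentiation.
Apply d/dx to both sides, remembering that y depends on x. Each occurrence of y therefore brings in a y' = dy/dx via the chain rule.

With F(x, y) equal to the left-hand side minus the right, differentiate F term by term:
  d/dx[x^5] = 5x^4
  d/dx[7xy] = 7x·y' + 7y
  d/dx[y^4] = 4y^3·y'
  d/dx[-8] = 0
Adding these up, d/dx[F] = 0 becomes
  (5x^4 + 7y) + (7x + 4y^3)·y' = 0,
so isolating y',
  dy/dx = -(5x^4 + 7y)/(7x + 4y^3) = (-5x^4 - 7y)/(7x + 4y^3)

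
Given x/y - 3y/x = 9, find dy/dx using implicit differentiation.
Take d/dx of both sides. Since y is implicitly a function of x, the chain rule attaches a y' = dy/dx factor whenever we differentiate through y.

Set F(x, y) = (left side) − (right side), so the curve is F = 0. Differentiating each term of F:
  d/dx[x/y] = -x·y'/y^2 + 1/y
  d/dx[-3y/x] = -3·y'/x + 3y/x^2
  d/dx[-9] = 0

Collecting, the y'-free part is the partial derivative in x and the y' coefficient is the partial derivative in y:
  ∂F/∂x = 1/y + 3y/x^2
  ∂F/∂y = -x/y^2 - 3/x

so d/dx[F(x, y(x))] = ∂F/∂x + (∂F/∂y)·y' = 0. Rearranging,
  dy/dx = -(∂F/∂x)/(∂F/∂y) = -(1/y + 3y/x^2)/(-x/y^2 - 3/x)
        = -((x^2 + 3y^2)/(x^2y))/(-(x^2 + 3y^2)/(xy^2)) = y/x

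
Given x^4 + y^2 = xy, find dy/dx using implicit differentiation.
Differentiate the relation implicitly: treat y = y(x) and apply the chain rule, so every y-derivative picks up a y' = dy/dx factor.

With everything moved to the left-hand side, differentiate term by term:
  d/dx[x^4] = 4x^3
  d/dx[-xy] = -x·y' - y
  d/dx[y^2] = 2y·y'

Separating the contributions that come from x directly and those that come through y:
  without y':      4x^3 - y
  multiplying y':  -x + 2y

so (4x^3 - y) + (-x + 2y)·y' = 0, and therefore
  dy/dx = -(4x^3 - y)/(-x + 2y) = (4x^3 - y)/(x - 2y)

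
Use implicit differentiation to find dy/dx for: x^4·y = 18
Differentiate both sides with respect to x, treating y as y(x). By the chain rule, any term containing y contributes a factor of y' = dy/dx when we differentiate it.

Move every term to one side and write the relation as F(x, y) = 0. Term by term,
  d/dx[x^4y] = x^4·y' + 4x^3y
  d/dx[-18] = 0

The pieces without y' make up ∂F/∂x and the coefficient of y' is ∂F/∂y:
  ∂F/∂x = 4x^3y,
  ∂F/∂y = x^4.

Since d/dx[F] = ∂F/∂x + (∂F/∂y)·y' = 0, solve for y':
  (∂F/∂y)·y' = -∂F/∂x
  dy/dx = -(∂F/∂x)/(∂F/∂y) = -(4x^3y)/(x^4) = -4y/x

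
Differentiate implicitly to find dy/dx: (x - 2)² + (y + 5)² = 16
Differentiate the relation implicitly: treat y = y(x) and apply the chain rule, so every y-derivative picks up a y' = dy/dx factor.

With everything moved to the left-hand side, differentiate term by term:
  d/dx[(x - 2)^2] = 2x - 4
  d/dx[(y + 5)^2] = 2·y'(y + 5)
  d/dx[-16] = 0

Separating the contributions that come from x directly and those that come through y:
  without y':      2x - 4
  multiplying y':  2y + 10

so (2x - 4) + (2y + 10)·y' = 0, and therefore
  dy/dx = -(2x - 4)/(2y + 10) = (2 - x)/(y + 5)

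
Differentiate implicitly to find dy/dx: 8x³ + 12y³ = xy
Differentiate both sides with respect to x, treating y as y(x). By the chain rule, any term containing y contributes a factor of y' = dy/dx when we differentiate it.

Move every term to one side and write the relation as F(x, y) = 0. Term by term,
  d/dx[8x^3] = 24x^2
  d/dx[-xy] = -x·y' - y
  d/dx[12y^3] = 36y^2·y'

The pieces without y' make up ∂F/∂x and the coefficient of y' is ∂F/∂y:
  ∂F/∂x = 24x^2 - y,
  ∂F/∂y = -x + 36y^2.

Since d/dx[F] = ∂F/∂x + (∂F/∂y)·y' = 0, solve for y':
  (∂F/∂y)·y' = -∂F/∂x
  dy/dx = -(∂F/∂x)/(∂F/∂y) = -(24x^2 - y)/(-x + 36y^2) = (24x^2 - y)/(x - 36y^2)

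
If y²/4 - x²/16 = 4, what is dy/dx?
Apply d/dx to both sides, remembering that y depends on x. Each occurrence of y therefore brings in a y' = dy/dx via the chain rule.

With F(x, y) equal to the left-hand side minus the right, differentiate F term by term:
  d/dx[-x^2/16] = -x/8
  d/dx[y^2/4] = y·y'/2
  d/dx[-4] = 0
Adding these up, d/dx[F] = 0 becomes
  (-x/8) + (y/2)·y' = 0,
so isolating y',
  dy/dx = -(-x/8)/(y/2) = x/(4y)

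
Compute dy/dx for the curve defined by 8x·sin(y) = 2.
Take d/dx of both sides. Since y is implicitly a function of x, the chain rule attaches a y' = dy/dx factor whenever we differentiate through y.

Set F(x, y) = (left side) − (right side), so the curve is F = 0. Differentiating each term of F:
  d/dx[8x·sin(y)] = 8x·y'·cos(y) + 8sin(y)
  d/dx[-2] = 0

Collecting, the y'-free part is the partial derivative in x and the y' coefficient is the partial derivative in y:
  ∂F/∂x = 8sin(y)
  ∂F/∂y = 8x·cos(y)

so d/dx[F(x, y(x))] = ∂F/∂x + (∂F/∂y)·y' = 0. Rearranging,
  dy/dx = -(∂F/∂x)/(∂F/∂y) = -(8sin(y))/(8x·cos(y)) = -tan(y)/x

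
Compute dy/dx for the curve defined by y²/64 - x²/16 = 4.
Apply d/dx to both sides, remembering that y depends on x. Each occurrence of y therefore brings in a y' = dy/dx via the chain rule.

With F(x, y) equal to the left-hand side minus the right, differentiate F term by term:
  d/dx[-x^2/16] = -x/8
  d/dx[y^2/64] = y·y'/32
  d/dx[-4] = 0
Adding these up, d/dx[F] = 0 becomes
  (-x/8) + (y/32)·y' = 0,
so isolating y',
  dy/dx = -(-x/8)/(y/32) = 4x/y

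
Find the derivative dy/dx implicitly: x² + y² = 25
Differentiate the relation implicitly: treat y = y(x) and apply the chain rule, so every y-derivative picks up a y' = dy/dx factor.

With everything moved to the left-hand side, differentiate term by term:
  d/dx[x^2] = 2x
  d/dx[y^2] = 2y·y'
  d/dx[-25] = 0

Separating the contributions that come from x directly and those that come through y:
  without y':      2x
  multiplying y':  2y

so (2x) + (2y)·y' = 0, and therefore
  dy/dx = -(2x)/(2y) = -x/y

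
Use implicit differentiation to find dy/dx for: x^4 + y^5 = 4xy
Take d/dx of both sides. Since y is implicitly a function of x, the chain rule attaches a y' = dy/dx factor whenever we differentiate through y.

Set F(x, y) = (left side) − (right side), so the curve is F = 0. Differentiating each term of F:
  d/dx[x^4] = 4x^3
  d/dx[-4xy] = -4x·y' - 4y
  d/dx[y^5] = 5y^4·y'

Collecting, the y'-free part is the partial derivative in x and the y' coefficient is the partial derivative in y:
  ∂F/∂x = 4x^3 - 4y
  ∂F/∂y = -4x + 5y^4

so d/dx[F(x, y(x))] = ∂F/∂x + (∂F/∂y)·y' = 0. Rearranging,
  dy/dx = -(∂F/∂x)/(∂F/∂y) = -(4x^3 - 4y)/(-4x + 5y^4) = 4(x^3 - y)/(4x - 5y^4)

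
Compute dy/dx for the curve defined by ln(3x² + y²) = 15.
Take d/dx of both sides. Since y is implicitly a function of x, the chain rule attaches a y' = dy/dx factor whenever we differentiate through y.

Set F(x, y) = (left side) − (right side), so the curve is F = 0. Differentiating each term of F:
  d/dx[ln(3x^2 + y^2)] = (6x + 2y·y')/(3x^2 + y^2)
  d/dx[-15] = 0

Collecting, the y'-free part is the partial derivative in x and the y' coefficient is the partial derivative in y:
  ∂F/∂x = 6x/(3x^2 + y^2)
  ∂F/∂y = 2y/(3x^2 + y^2)

so d/dx[F(x, y(x))] = ∂F/∂x + (∂F/∂y)·y' = 0. Rearranging,
  dy/dx = -(∂F/∂x)/(∂F/∂y) = -(6x/(3x^2 + y^2))/(2y/(3x^2 + y^2)) = -3x/y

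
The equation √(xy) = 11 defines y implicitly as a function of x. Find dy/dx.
Take d/dx of both sides. Since y is implicitly a function of x, the chain rule attaches a y' = dy/dx factor whenever we differentiate through y.

Set F(x, y) = (left side) − (right side), so the curve is F = 0. Differentiating each term of F:
  d/dx[√(xy)] = √(xy)(x·y'/2 + y/2)/(xy)
  d/dx[-11] = 0

Collecting, the y'-free part is the partial derivative in x and the y' coefficient is the partial derivative in y:
  ∂F/∂x = √(xy)/(2x)
  ∂F/∂y = √(xy)/(2y)

so d/dx[F(x, y(x))] = ∂F/∂x + (∂F/∂y)·y' = 0. Rearranging,
  dy/dx = -(∂F/∂x)/(∂F/∂y) = -(√(xy)/(2x))/(√(xy)/(2y)) = -y/x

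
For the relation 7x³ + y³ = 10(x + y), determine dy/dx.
Differentiate the relation implicitly: treat y = y(x) and apply the chain rule, so every y-derivative picks up a y' = dy/dx factor.

With everything moved to the left-hand side, differentiate term by term:
  d/dx[7x^3] = 21x^2
  d/dx[-10x] = -10
  d/dx[y^3] = 3y^2·y'
  d/dx[-10y] = -10·y'

Separating the contributions that come from x directly and those that come through y:
  without y':      21x^2 - 10
  multiplying y':  3y^2 - 10

so (21x^2 - 10) + (3y^2 - 10)·y' = 0, and therefore
  dy/dx = -(21x^2 - 10)/(3y^2 - 10) = (10 - 21x^2)/(3y^2 - 10)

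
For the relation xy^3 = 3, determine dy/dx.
Take d/dx of both sides. Since y is implicitly a function of x, the chain rule attaches a y' = dy/dx factor whenever we differentiate through y.

Set F(x, y) = (left side) − (right side), so the curve is F = 0. Differentiating each term of F:
  d/dx[xy^3] = 3xy^2·y' + y^3
  d/dx[-3] = 0

Collecting, the y'-free part is the partial derivative in x and the y' coefficient is the partial derivative in y:
  ∂F/∂x = y^3
  ∂F/∂y = 3xy^2

so d/dx[F(x, y(x))] = ∂F/∂x + (∂F/∂y)·y' = 0. Rearranging,
  dy/dx = -(∂F/∂x)/(∂F/∂y) = -(y^3)/(3xy^2) = -y/(3x)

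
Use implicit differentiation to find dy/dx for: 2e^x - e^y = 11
Take d/dx of both sides. Since y is implicitly a function of x, the chain rule attaches a y' = dy/dx factor whenever we differentiate through y.

Set F(x, y) = (left side) − (right side), so the curve is F = 0. Differentiating each term of F:
  d/dx[2e^(x)] = 2e^(x)
  d/dx[-e^(y)] = -y'·e^(y)
  d/dx[-11] = 0

Collecting, the y'-free part is the partial derivative in x and the y' coefficient is the partial derivative in y:
  ∂F/∂x = 2e^(x)
  ∂F/∂y = -e^(y)

so d/dx[F(x, y(x))] = ∂F/∂x + (∂F/∂y)·y' = 0. Rearranging,
  dy/dx = -(∂F/∂x)/(∂F/∂y) = -(2e^(x))/(-e^(y)) = 2e^(x - y)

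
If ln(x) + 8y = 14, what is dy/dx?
Differentiate the relation implicitly: treat y = y(x) and apply the chain rule, so every y-derivative picks up a y' = dy/dx factor.

With everything moved to the left-hand side, differentiate term by term:
  d/dx[8y] = 8·y'
  d/dx[ln(x)] = 1/x
  d/dx[-14] = 0

Separating the contributions that come from x directly and those that come through y:
  without y':      1/x
  multiplying y':  8

so (1/x) + (8)·y' = 0, and therefore
  dy/dx = -(1/x)/(8) = -1/(8x)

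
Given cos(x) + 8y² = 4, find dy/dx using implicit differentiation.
Differentiate the relation implicitly: treat y = y(x) and apply the chain rule, so every y-derivative picks up a y' = dy/dx factor.

With everything moved to the left-hand side, differentiate term by term:
  d/dx[8y^2] = 16y·y'
  d/dx[cos(x)] = -sin(x)
  d/dx[-4] = 0

Separating the contributions that come from x directly and those that come through y:
  without y':      -sin(x)
  multiplying y':  16y

so (-sin(x)) + (16y)·y' = 0, and therefore
  dy/dx = -(-sin(x))/(16y) = sin(x)/(16y)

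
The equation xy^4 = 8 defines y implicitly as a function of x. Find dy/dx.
Differentiate the relation implicitly: treat y = y(x) and apply the chain rule, so every y-derivative picks up a y' = dy/dx factor.

With everything moved to the left-hand side, differentiate term by term:
  d/dx[xy^4] = 4xy^3·y' + y^4
  d/dx[-8] = 0

Separating the contributions that come from x directly and those that come through y:
  without y':      y^4
  multiplying y':  4xy^3

so (y^4) + (4xy^3)·y' = 0, and therefore
  dy/dx = -(y^4)/(4xy^3) = -y/(4x)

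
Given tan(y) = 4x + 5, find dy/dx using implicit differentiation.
Apply d/dx to both sides, remembering that y depends on x. Each occurrence of y therefore brings in a y' = dy/dx via the chain rule.

With F(x, y) equal to the left-hand side minus the right, differentiate F term by term:
  d/dx[-4x] = -4
  d/dx[tan(y)] = y'(tan(y)^2 + 1)
  d/dx[-5] = 0
Adding these up, d/dx[F] = 0 becomes
  (-4) + (tan(y)^2 + 1)·y' = 0,
so isolating y',
  dy/dx = -(-4)/(tan(y)^2 + 1) = 4cos(y)^2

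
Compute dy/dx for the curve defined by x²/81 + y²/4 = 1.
Take d/dx of both sides. Since y is implicitly a function of x, the chain rule attaches a y' = dy/dx factor whenever we differentiate through y.

Set F(x, y) = (left side) − (right side), so the curve is F = 0. Differentiating each term of F:
  d/dx[x^2/81] = 2x/81
  d/dx[y^2/4] = y·y'/2
  d/dx[-1] = 0

Collecting, the y'-free part is the partial derivative in x and the y' coefficient is the partial derivative in y:
  ∂F/∂x = 2x/81
  ∂F/∂y = y/2

so d/dx[F(x, y(x))] = ∂F/∂x + (∂F/∂y)·y' = 0. Rearranging,
  dy/dx = -(∂F/∂x)/(∂F/∂y) = -(2x/81)/(y/2) = -4x/(81y)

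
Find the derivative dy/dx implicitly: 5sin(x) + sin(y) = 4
Take d/dx of both sides. Since y is implicitly a function of x, the chain rule attaches a y' = dy/dx factor whenever we differentiate through y.

Set F(x, y) = (left side) − (right side), so the curve is F = 0. Differentiating each term of F:
  d/dx[5sin(x)] = 5cos(x)
  d/dx[sin(y)] = y'·cos(y)
  d/dx[-4] = 0

Collecting, the y'-free part is the partial derivative in x and the y' coefficient is the partial derivative in y:
  ∂F/∂x = 5cos(x)
  ∂F/∂y = cos(y)

so d/dx[F(x, y(x))] = ∂F/∂x + (∂F/∂y)·y' = 0. Rearranging,
  dy/dx = -(∂F/∂x)/(∂F/∂y) = -(5cos(x))/(cos(y)) = -5cos(x)/cos(y)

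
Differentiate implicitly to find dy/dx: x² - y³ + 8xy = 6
Apply d/dx to both sides, remembering that y depends on x. Each occurrence of y therefore brings in a y' = dy/dx via the chain rule.

With F(x, y) equal to the left-hand side minus the right, differentiate F term by term:
  d/dx[x^2] = 2x
  d/dx[8xy] = 8x·y' + 8y
  d/dx[-y^3] = -3y^2·y'
  d/dx[-6] = 0
Adding these up, d/dx[F] = 0 becomes
  (2x + 8y) + (8x - 3y^2)·y' = 0,
so isolating y',
  dy/dx = -(2x + 8y)/(8x - 3y^2) = 2(-x - 4y)/(8x - 3y^2)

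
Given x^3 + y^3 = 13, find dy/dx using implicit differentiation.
Differentiate the relation implicitly: treat y = y(x) and apply the chain rule, so every y-derivative picks up a y' = dy/dx factor.

With everything moved to the left-hand side, differentiate term by term:
  d/dx[x^3] = 3x^2
  d/dx[y^3] = 3y^2·y'
  d/dx[-13] = 0

Separating the contributions that come from x directly and those that come through y:
  without y':      3x^2
  multiplying y':  3y^2

so (3x^2) + (3y^2)·y' = 0, and therefore
  dy/dx = -(3x^2)/(3y^2) = -x^2/y^2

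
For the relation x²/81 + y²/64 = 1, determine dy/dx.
Apply d/dx to both sides, remembering that y depends on x. Each occurrence of y therefore brings in a y' = dy/dx via the chain rule.

With F(x, y) equal to the left-hand side minus the right, differentiate F term by term:
  d/dx[x^2/81] = 2x/81
  d/dx[y^2/64] = y·y'/32
  d/dx[-1] = 0
Adding these up, d/dx[F] = 0 becomes
  (2x/81) + (y/32)·y' = 0,
so isolating y',
  dy/dx = -(2x/81)/(y/32) = -64x/(81y)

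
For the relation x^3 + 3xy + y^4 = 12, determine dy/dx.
Differentiate the relation implicitly: treat y = y(x) and apply the chain rule, so every y-derivative picks up a y' = dy/dx factor.

With everything moved to the left-hand side, differentiate term by term:
  d/dx[x^3] = 3x^2
  d/dx[3xy] = 3x·y' + 3y
  d/dx[y^4] = 4y^3·y'
  d/dx[-12] = 0

Separating the contributions that come from x directly and those that come through y:
  without y':      3x^2 + 3y
  multiplying y':  3x + 4y^3

so (3x^2 + 3y) + (3x + 4y^3)·y' = 0, and therefore
  dy/dx = -(3x^2 + 3y)/(3x + 4y^3) = 3(-x^2 - y)/(3x + 4y^3)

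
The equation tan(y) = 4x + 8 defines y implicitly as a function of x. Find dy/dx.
Differentiate both sides with respect to x, treating y as y(x). By the chain rule, any term containing y contributes a factor of y' = dy/dx when we differentiate it.

Move every term to one side and write the relation as F(x, y) = 0. Term by term,
  d/dx[-4x] = -4
  d/dx[tan(y)] = y'(tan(y)^2 + 1)
  d/dx[-8] = 0

The pieces without y' make up ∂F/∂x and the coefficient of y' is ∂F/∂y:
  ∂F/∂x = -4,
  ∂F/∂y = tan(y)^2 + 1.

Since d/dx[F] = ∂F/∂x + (∂F/∂y)·y' = 0, solve for y':
  (∂F/∂y)·y' = -∂F/∂x
  dy/dx = -(∂F/∂x)/(∂F/∂y) = -(-4)/(tan(y)^2 + 1) = 4cos(y)^2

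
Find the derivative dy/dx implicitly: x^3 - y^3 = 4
Apply d/dx to both sides, remembering that y depends on x. Each occurrence of y therefore brings in a y' = dy/dx via the chain rule.

With F(x, y) equal to the left-hand side minus the right, differentiate F term by term:
  d/dx[x^3] = 3x^2
  d/dx[-y^3] = -3y^2·y'
  d/dx[-4] = 0
Adding these up, d/dx[F] = 0 becomes
  (3x^2) + (-3y^2)·y' = 0,
so isolating y',
  dy/dx = -(3x^2)/(-3y^2) = x^2/y^2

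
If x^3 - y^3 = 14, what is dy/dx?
Apply d/dx to both sides, remembering that y depends on x. Each occurrence of y therefore brings in a y' = dy/dx via the chain rule.

With F(x, y) equal to the left-hand side minus the right, differentiate F term by term:
  d/dx[x^3] = 3x^2
  d/dx[-y^3] = -3y^2·y'
  d/dx[-14] = 0
Adding these up, d/dx[F] = 0 becomes
  (3x^2) + (-3y^2)·y' = 0,
so isolating y',
  dy/dx = -(3x^2)/(-3y^2) = x^2/y^2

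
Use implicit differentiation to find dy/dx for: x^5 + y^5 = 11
Take d/dx of both sides. Since y is implicitly a function of x, the chain rule attaches a y' = dy/dx factor whenever we differentiate through y.

Set F(x, y) = (left side) − (right side), so the curve is F = 0. Differentiating each term of F:
  d/dx[x^5] = 5x^4
  d/dx[y^5] = 5y^4·y'
  d/dx[-11] = 0

Collecting, the y'-free part is the partial derivative in x and the y' coefficient is the partial derivative in y:
  ∂F/∂x = 5x^4
  ∂F/∂y = 5y^4

so d/dx[F(x, y(x))] = ∂F/∂x + (∂F/∂y)·y' = 0. Rearranging,
  dy/dx = -(∂F/∂x)/(∂F/∂y) = -(5x^4)/(5y^4) = -x^4/y^4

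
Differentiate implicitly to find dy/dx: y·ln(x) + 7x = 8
Apply d/dx to both sides, remembering that y depends on x. Each occurrence of y therefore brings in a y' = dy/dx via the chain rule.

With F(x, y) equal to the left-hand side minus the right, differentiate F term by term:
  d/dx[7x] = 7
  d/dx[y·ln(x)] = y'·ln(x) + y/x
  d/dx[-8] = 0
Adding these up, d/dx[F] = 0 becomes
  (7 + y/x) + (ln(x))·y' = 0,
so isolating y',
  dy/dx = -(7 + y/x)/(ln(x))
        = -((7x + y)/x)/(ln(x)) = (-7x - y)/(x·ln(x))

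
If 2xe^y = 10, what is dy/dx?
Differentiate the relation implicitly: treat y = y(x) and apply the chain rule, so every y-derivative picks up a y' = dy/dx factor.

With everything moved to the left-hand side, differentiate term by term:
  d/dx[2x·e^(y)] = 2x·y'·e^(y) + 2e^(y)
  d/dx[-10] = 0

Separating the contributions that come from x directly and those that come through y:
  without y':      2e^(y)
  multiplying y':  2x·e^(y)

so (2e^(y)) + (2x·e^(y))·y' = 0, and therefore
  dy/dx = -(2e^(y))/(2x·e^(y)) = -1/x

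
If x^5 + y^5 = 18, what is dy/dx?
Differentiate both sides with respect to x, treating y as y(x). By the chain rule, any term containing y contributes a factor of y' = dy/dx when we differentiate it.

Move every term to one side and write the relation as F(x, y) = 0. Term by term,
  d/dx[x^5] = 5x^4
  d/dx[y^5] = 5y^4·y'
  d/dx[-18] = 0

The pieces without y' make up ∂F/∂x and the coefficient of y' is ∂F/∂y:
  ∂F/∂x = 5x^4,
  ∂F/∂y = 5y^4.

Since d/dx[F] = ∂F/∂x + (∂F/∂y)·y' = 0, solve for y':
  (∂F/∂y)·y' = -∂F/∂x
  dy/dx = -(∂F/∂x)/(∂F/∂y) = -(5x^4)/(5y^4) = -x^4/y^4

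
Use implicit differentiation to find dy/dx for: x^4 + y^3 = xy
Differentiate the relation implicitly: treat y = y(x) and apply the chain rule, so every y-derivative picks up a y' = dy/dx factor.

With everything moved to the left-hand side, differentiate term by term:
  d/dx[x^4] = 4x^3
  d/dx[-xy] = -x·y' - y
  d/dx[y^3] = 3y^2·y'

Separating the contributions that come from x directly and those that come through y:
  without y':      4x^3 - y
  multiplying y':  -x + 3y^2

so (4x^3 - y) + (-x + 3y^2)·y' = 0, and therefore
  dy/dx = -(4x^3 - y)/(-x + 3y^2) = (4x^3 - y)/(x - 3y^2)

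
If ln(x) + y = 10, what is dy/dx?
Apply d/dx to both sides, remembering that y depends on x. Each occurrence of y therefore brings in a y' = dy/dx via the chain rule.

With F(x, y) equal to the left-hand side minus the right, differentiate F term by term:
  d/dx[y] = y'
  d/dx[ln(x)] = 1/x
  d/dx[-10] = 0
Adding these up, d/dx[F] = 0 becomes
  (1/x) + (1)·y' = 0,
so isolating y',
  dy/dx = -(1/x)/(1) = -1/x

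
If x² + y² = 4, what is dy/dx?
Take d/dx of both sides. Since y is implicitly a function of x, the chain rule attaches a y' = dy/dx factor whenever we differentiate through y.

Set F(x, y) = (left side) − (right side), so the curve is F = 0. Differentiating each term of F:
  d/dx[x^2] = 2x
  d/dx[y^2] = 2y·y'
  d/dx[-4] = 0

Collecting, the y'-free part is the partial derivative in x and the y' coefficient is the partial derivative in y:
  ∂F/∂x = 2x
  ∂F/∂y = 2y

so d/dx[F(x, y(x))] = ∂F/∂x + (∂F/∂y)·y' = 0. Rearranging,
  dy/dx = -(∂F/∂x)/(∂F/∂y) = -(2x)/(2y) = -x/y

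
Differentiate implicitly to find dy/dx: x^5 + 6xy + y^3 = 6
Differentiate the relation implicitly: treat y = y(x) and apply the chain rule, so every y-derivative picks up a y' = dy/dx factor.

With everything moved to the left-hand side, differentiate term by term:
  d/dx[x^5] = 5x^4
  d/dx[6xy] = 6x·y' + 6y
  d/dx[y^3] = 3y^2·y'
  d/dx[-6] = 0

Separating the contributions that come from x directly and those that come through y:
  without y':      5x^4 + 6y
  multiplying y':  6x + 3y^2

so (5x^4 + 6y) + (6x + 3y^2)·y' = 0, and therefore
  dy/dx = -(5x^4 + 6y)/(6x + 3y^2) = (-5x^4 - 6y)/(3(2x + y^2))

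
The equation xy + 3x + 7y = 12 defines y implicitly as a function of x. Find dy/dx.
Differentiate the relation implicitly: treat y = y(x) and apply the chain rule, so every y-derivative picks up a y' = dy/dx factor.

With everything moved to the left-hand side, differentiate term by term:
  d/dx[xy] = x·y' + y
  d/dx[3x] = 3
  d/dx[7y] = 7·y'
  d/dx[-12] = 0

Separating the contributions that come from x directly and those that come through y:
  without y':      y + 3
  multiplying y':  x + 7

so (y + 3) + (x + 7)·y' = 0, and therefore
  dy/dx = -(y + 3)/(x + 7) = (-y - 3)/(x + 7)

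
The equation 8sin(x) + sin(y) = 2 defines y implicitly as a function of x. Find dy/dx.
Take d/dx of both sides. Since y is implicitly a function of x, the chain rule attaches a y' = dy/dx factor whenever we differentiate through y.

Set F(x, y) = (left side) − (right side), so the curve is F = 0. Differentiating each term of F:
  d/dx[8sin(x)] = 8cos(x)
  d/dx[sin(y)] = y'·cos(y)
  d/dx[-2] = 0

Collecting, the y'-free part is the partial derivative in x and the y' coefficient is the partial derivative in y:
  ∂F/∂x = 8cos(x)
  ∂F/∂y = cos(y)

so d/dx[F(x, y(x))] = ∂F/∂x + (∂F/∂y)·y' = 0. Rearranging,
  dy/dx = -(∂F/∂x)/(∂F/∂y) = -(8cos(x))/(cos(y)) = -8cos(x)/cos(y)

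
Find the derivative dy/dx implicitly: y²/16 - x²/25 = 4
Take d/dx of both sides. Since y is implicitly a function of x, the chain rule attaches a y' = dy/dx factor whenever we differentiate through y.

Set F(x, y) = (left side) − (right side), so the curve is F = 0. Differentiating each term of F:
  d/dx[-x^2/25] = -2x/25
  d/dx[y^2/16] = y·y'/8
  d/dx[-4] = 0

Collecting, the y'-free part is the partial derivative in x and the y' coefficient is the partial derivative in y:
  ∂F/∂x = -2x/25
  ∂F/∂y = y/8

so d/dx[F(x, y(x))] = ∂F/∂x + (∂F/∂y)·y' = 0. Rearranging,
  dy/dx = -(∂F/∂x)/(∂F/∂y) = -(-2x/25)/(y/8) = 16x/(25y)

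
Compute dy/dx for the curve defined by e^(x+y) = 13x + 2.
Take d/dx of both sides. Since y is implicitly a function of x, the chain rule attaches a y' = dy/dx factor whenever we differentiate through y.

Set F(x, y) = (left side) − (right side), so the curve is F = 0. Differentiating each term of F:
  d/dx[-13x] = -13
  d/dx[e^(x + y)] = (y' + 1)·e^(x + y)
  d/dx[-2] = 0

Collecting, the y'-free part is the partial derivative in x and the y' coefficient is the partial derivative in y:
  ∂F/∂x = e^(x + y) - 13
  ∂F/∂y = e^(x + y)

so d/dx[F(x, y(x))] = ∂F/∂x + (∂F/∂y)·y' = 0. Rearranging,
  dy/dx = -(∂F/∂x)/(∂F/∂y) = -(e^(x + y) - 13)/(e^(x + y)) = 13e^(-x - y) - 1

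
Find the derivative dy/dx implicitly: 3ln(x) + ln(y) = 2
Differentiate both sides with respect to x, treating y as y(x). By the chain rule, any term containing y contributes a factor of y' = dy/dx when we differentiate it.

Move every term to one side and write the relation as F(x, y) = 0. Term by term,
  d/dx[3ln(x)] = 3/x
  d/dx[ln(y)] = y'/y
  d/dx[-2] = 0

The pieces without y' make up ∂F/∂x and the coefficient of y' is ∂F/∂y:
  ∂F/∂x = 3/x,
  ∂F/∂y = 1/y.

Since d/dx[F] = ∂F/∂x + (∂F/∂y)·y' = 0, solve for y':
  (∂F/∂y)·y' = -∂F/∂x
  dy/dx = -(∂F/∂x)/(∂F/∂y) = -(3/x)/(1/y) = -3y/x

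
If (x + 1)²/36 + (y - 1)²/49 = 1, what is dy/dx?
Differentiate the relation implicitly: treat y = y(x) and apply the chain rule, so every y-derivative picks up a y' = dy/dx factor.

With everything moved to the left-hand side, differentiate term by term:
  d/dx[(x + 1)^2/36] = x/18 + 1/18
  d/dx[(y - 1)^2/49] = 2·y'(y - 1)/49
  d/dx[-1] = 0

Separating the contributions that come from x directly and those that come through y:
  without y':      x/18 + 1/18
  multiplying y':  2y/49 - 2/49

so (x/18 + 1/18) + (2y/49 - 2/49)·y' = 0, and therefore
  dy/dx = -(x/18 + 1/18)/(2y/49 - 2/49)
        = -((x + 1)/18)/(2(y - 1)/49) = 49(-x - 1)/(36(y - 1))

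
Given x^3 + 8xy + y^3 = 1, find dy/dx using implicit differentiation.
Differentiate the relation implicitly: treat y = y(x) and apply the chain rule, so every y-derivative picks up a y' = dy/dx factor.

With everything moved to the left-hand side, differentiate term by term:
  d/dx[x^3] = 3x^2
  d/dx[8xy] = 8x·y' + 8y
  d/dx[y^3] = 3y^2·y'
  d/dx[-1] = 0

Separating the contributions that come from x directly and those that come through y:
  without y':      3x^2 + 8y
  multiplying y':  8x + 3y^2

so (3x^2 + 8y) + (8x + 3y^2)·y' = 0, and therefore
  dy/dx = -(3x^2 + 8y)/(8x + 3y^2) = (-3x^2 - 8y)/(8x + 3y^2)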